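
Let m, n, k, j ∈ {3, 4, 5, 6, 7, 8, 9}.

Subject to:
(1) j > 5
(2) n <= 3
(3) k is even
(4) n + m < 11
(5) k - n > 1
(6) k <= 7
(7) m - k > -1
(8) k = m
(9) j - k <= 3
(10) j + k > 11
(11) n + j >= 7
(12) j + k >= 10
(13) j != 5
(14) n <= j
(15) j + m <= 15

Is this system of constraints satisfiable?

Satisfiable

The assignment m = 6, n = 3, k = 6, j = 6 works:
  constraint 4 holds since n + m = 9.
  constraint 5 holds since k - n = 3.
The rest check out directly.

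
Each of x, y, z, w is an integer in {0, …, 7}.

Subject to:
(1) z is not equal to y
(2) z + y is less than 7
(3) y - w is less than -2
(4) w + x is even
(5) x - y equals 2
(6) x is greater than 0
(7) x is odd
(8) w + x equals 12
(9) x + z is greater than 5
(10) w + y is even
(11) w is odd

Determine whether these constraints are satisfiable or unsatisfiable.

One satisfying assignment is x = 5, y = 3, z = 2, w = 7.
For the less obvious constraints — constraint 2: z + y = 5; constraint 3: y - w = -4; constraint 5: x - y = 2 — and the others hold by inspection.

Satisfiable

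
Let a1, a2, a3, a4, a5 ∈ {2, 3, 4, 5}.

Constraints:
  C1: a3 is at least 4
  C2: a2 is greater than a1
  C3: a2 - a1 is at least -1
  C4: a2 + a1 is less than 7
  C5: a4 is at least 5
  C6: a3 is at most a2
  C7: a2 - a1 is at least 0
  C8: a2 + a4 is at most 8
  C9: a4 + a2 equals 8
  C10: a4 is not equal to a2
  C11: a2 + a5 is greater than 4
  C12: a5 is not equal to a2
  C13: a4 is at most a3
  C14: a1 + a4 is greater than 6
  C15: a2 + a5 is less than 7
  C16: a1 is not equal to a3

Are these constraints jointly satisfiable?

From constraint 5: a4 ≥ 5. From constraints 1 and 6: a2 ≥ a3 ≥ 4. Hence a4 + a2 ≥ 9. But constraint 9 requires a4 + a2 = 8, and 8 < 9. Contradiction.

Unsatisfiable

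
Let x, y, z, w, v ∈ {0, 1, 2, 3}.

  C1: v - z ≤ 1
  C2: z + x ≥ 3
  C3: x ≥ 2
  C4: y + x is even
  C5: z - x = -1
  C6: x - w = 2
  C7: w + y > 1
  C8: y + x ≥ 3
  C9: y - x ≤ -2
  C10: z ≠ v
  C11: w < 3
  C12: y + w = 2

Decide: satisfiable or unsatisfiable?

Satisfiable

Setting (x, y, z, w, v) = (3, 1, 2, 1, 1) satisfies everything: constraint 1: v - z = -1; constraint 2: z + x = 5, and the others follow.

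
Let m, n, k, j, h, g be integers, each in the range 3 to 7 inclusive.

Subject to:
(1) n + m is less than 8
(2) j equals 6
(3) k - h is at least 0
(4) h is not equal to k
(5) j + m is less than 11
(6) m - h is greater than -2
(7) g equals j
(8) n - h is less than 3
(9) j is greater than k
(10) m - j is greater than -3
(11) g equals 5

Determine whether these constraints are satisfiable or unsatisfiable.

Unsatisfiable

Constraint 11 fixes g = 5 and constraint 2 fixes j = 6, but constraint 7 requires g = j. Since 5 ≠ 6, contradiction.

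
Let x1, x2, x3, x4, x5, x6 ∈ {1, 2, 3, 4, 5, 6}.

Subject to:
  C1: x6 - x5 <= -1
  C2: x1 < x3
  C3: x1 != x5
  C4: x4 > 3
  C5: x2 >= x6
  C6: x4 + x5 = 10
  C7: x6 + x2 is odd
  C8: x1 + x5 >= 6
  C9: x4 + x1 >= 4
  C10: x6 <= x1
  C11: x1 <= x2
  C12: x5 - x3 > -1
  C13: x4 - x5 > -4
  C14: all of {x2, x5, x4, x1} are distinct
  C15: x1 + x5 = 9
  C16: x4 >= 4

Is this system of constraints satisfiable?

Satisfiable

Take x1 = 3, x2 = 5, x3 = 4, x4 = 4, x5 = 6, x6 = 2. Then constraint 1: x6 - x5 = -4; constraint 6: x4 + x5 = 10, and every other listed constraint is also met.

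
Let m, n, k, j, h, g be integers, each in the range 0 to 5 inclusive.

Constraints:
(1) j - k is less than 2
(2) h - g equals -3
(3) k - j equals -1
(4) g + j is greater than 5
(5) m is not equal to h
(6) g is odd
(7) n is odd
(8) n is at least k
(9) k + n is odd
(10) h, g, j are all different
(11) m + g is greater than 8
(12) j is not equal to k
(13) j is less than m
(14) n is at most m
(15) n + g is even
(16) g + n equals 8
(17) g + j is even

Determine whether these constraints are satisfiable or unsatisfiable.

Satisfiable

Setting (m, n, k, j, h, g) = (4, 3, 2, 3, 2, 5) satisfies everything: constraint 1: j - k = 1; constraint 2: h - g = -3; constraint 3: k - j = -1, and the others follow.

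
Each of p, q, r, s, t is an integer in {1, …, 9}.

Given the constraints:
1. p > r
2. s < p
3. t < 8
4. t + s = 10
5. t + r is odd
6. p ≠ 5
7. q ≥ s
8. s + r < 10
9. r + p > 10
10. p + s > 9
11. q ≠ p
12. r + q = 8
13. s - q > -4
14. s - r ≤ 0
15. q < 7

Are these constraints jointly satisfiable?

Satisfiable

Take p = 9, q = 4, r = 4, s = 3, t = 7. Then constraint 4: t + s = 10; constraint 8: s + r = 7; constraint 9: r + p = 13, and every other listed constraint is also met.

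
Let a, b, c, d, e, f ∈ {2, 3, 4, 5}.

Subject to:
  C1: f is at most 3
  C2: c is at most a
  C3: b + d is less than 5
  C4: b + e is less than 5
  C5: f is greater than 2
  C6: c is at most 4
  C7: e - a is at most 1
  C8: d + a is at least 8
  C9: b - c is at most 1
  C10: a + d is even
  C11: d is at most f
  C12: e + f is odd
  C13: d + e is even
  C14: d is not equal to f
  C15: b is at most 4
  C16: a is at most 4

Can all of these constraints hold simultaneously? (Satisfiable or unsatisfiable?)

From constraints 1 and 11: d ≤ f ≤ 3. From constraint 16: a ≤ 4. Hence d + a ≤ 7. But constraint 8 requires d + a ≥ 8, and 8 > 7. Contradiction.

Unsatisfiable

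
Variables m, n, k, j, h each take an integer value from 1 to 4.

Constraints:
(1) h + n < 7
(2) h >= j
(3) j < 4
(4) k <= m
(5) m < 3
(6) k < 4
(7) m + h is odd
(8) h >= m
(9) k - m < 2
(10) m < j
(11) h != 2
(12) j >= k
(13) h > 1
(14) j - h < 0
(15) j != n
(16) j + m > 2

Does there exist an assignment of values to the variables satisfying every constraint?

The assignment m = 1, n = 1, k = 1, j = 3, h = 4 works:
  constraint 1 holds since h + n = 5.
  constraint 9 holds since k - m = 0.
  constraint 14 holds since j - h = -1.
The rest check out directly.

Satisfiable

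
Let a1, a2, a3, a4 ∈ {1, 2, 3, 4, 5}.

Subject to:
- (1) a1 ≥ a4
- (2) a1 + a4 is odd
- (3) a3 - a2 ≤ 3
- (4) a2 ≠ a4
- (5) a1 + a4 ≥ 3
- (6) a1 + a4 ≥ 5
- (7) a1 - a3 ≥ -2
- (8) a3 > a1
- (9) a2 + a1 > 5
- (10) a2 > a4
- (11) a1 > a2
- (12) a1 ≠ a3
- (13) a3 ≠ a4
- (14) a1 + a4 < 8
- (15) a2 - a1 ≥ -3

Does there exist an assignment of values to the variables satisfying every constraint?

Satisfiable

The assignment a1 = 4, a2 = 2, a3 = 5, a4 = 1 works:
  constraint 3 holds since a3 - a2 = 3.
  constraint 5 holds since a1 + a4 = 5.
  constraint 6 holds since a1 + a4 = 5.
The rest check out directly.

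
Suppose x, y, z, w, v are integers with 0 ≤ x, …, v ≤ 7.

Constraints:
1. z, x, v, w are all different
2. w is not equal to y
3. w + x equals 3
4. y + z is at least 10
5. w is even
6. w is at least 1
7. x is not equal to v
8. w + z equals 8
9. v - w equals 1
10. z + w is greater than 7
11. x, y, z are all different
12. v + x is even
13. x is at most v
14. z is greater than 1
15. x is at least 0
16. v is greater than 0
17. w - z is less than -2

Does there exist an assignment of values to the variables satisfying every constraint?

Satisfiable

The assignment x = 1, y = 7, z = 6, w = 2, v = 3 works:
  constraint 3 holds since w + x = 3.
  constraint 4 holds since y + z = 13.
The rest check out directly.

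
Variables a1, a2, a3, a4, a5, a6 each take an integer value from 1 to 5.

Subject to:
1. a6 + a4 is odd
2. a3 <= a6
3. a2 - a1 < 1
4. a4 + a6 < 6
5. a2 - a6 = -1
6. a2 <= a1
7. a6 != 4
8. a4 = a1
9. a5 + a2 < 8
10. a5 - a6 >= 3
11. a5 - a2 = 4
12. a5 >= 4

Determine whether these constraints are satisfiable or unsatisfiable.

Take a1 = 3, a2 = 1, a3 = 1, a4 = 3, a5 = 5, a6 = 2. Then constraint 3: a2 - a1 = -2; constraint 4: a4 + a6 = 5; constraint 5: a2 - a6 = -1, and every other listed constraint is also met.

Satisfiable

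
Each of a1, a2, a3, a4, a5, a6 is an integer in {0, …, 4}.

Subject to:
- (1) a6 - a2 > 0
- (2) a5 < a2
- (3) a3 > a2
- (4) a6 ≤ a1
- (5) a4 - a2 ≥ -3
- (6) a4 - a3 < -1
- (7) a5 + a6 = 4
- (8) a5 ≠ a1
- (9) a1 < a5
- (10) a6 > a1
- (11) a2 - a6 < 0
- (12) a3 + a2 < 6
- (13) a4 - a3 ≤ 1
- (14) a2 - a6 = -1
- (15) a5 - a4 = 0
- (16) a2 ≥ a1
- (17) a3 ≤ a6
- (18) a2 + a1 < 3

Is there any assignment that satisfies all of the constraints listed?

Constraints 2, 3, 4, 9, and 17 give a5 < a2, a2 < a3, a3 ≤ a6, a6 ≤ a1, a1 < a5. Chaining: a5 < a2 < a3 ≤ a6 ≤ a1 < a5, which forces a5 < a5 — impossible.

Unsatisfiable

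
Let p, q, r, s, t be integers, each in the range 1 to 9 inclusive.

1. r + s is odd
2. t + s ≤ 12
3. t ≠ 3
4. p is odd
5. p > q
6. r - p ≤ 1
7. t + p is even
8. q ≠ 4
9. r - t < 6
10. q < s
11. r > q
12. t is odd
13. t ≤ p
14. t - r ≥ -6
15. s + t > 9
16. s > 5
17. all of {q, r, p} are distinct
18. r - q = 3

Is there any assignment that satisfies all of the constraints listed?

The assignment p = 3, q = 1, r = 4, s = 9, t = 1 works:
  constraint 2 holds since t + s = 10.
  constraint 6 holds since r - p = 1.
The rest check out directly.

Satisfiable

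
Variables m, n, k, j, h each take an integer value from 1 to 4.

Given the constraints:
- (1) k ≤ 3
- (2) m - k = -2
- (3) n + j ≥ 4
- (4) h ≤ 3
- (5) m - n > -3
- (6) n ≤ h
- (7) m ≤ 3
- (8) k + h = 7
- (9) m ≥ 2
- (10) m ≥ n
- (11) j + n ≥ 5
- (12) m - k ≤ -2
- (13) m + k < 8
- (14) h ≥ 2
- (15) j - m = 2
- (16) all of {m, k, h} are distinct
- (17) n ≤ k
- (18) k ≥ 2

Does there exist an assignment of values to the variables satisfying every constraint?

Unsatisfiable

Constraints 1, 4, 7, 9, 14, and 18 confine each of m, k, h to the 2 values {2, 3}.
Constraint 16 requires all 3 of them to be distinct, but only 2 values are available — impossible by the pigeonhole principle.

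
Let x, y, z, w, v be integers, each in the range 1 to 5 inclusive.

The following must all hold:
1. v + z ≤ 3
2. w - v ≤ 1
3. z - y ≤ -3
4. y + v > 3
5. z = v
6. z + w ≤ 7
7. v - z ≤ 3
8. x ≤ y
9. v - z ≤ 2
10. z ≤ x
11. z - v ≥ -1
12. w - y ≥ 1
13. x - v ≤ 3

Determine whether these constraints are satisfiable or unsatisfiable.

Unsatisfiable

Constraints 2, 3, 9, and 12 give y − z ≥ 3, z − v ≥ -2, v − w ≥ -1, w − y ≥ 1.
Adding all 4 inequalities: the left sides telescope to 0, and the right sides sum to 3 + (-2) + (-1) + 1 = 1. So 0 ≥ 1, which is false.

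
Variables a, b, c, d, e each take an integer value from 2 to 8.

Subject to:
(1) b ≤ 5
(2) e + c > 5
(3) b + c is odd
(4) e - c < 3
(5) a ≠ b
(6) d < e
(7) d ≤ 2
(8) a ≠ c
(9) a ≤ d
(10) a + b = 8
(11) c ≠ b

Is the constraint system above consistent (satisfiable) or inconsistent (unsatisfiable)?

From constraints 7 and 9: a ≤ d ≤ 2. From constraint 1: b ≤ 5. Hence a + b ≤ 7. But constraint 10 requires a + b = 8, and 8 > 7. Contradiction.

Unsatisfiable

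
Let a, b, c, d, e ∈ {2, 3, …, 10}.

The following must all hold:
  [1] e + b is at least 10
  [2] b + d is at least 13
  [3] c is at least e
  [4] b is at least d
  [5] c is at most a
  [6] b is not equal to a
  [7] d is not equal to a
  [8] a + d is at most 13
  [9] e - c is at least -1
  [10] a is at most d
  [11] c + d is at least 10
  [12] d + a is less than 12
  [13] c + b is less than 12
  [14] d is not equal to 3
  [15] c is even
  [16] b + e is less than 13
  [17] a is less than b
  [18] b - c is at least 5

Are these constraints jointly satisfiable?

Satisfiable

Take a = 2, b = 8, c = 2, d = 8, e = 2. Then constraint 1: e + b = 10; constraint 2: b + d = 16, and every other listed constraint is also met.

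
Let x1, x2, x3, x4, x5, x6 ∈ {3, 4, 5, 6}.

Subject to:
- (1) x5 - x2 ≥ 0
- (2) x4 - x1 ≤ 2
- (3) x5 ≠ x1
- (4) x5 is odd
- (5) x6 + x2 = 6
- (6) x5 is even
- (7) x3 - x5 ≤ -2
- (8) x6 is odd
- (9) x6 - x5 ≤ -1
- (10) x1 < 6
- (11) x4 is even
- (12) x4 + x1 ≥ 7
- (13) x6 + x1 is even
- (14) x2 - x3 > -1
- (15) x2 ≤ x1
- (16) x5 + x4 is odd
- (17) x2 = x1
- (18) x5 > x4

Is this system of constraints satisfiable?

Constraint 6 makes x5 even and constraint 11 makes x4 even, so x5 + x4 must be even. Constraint 16 says x5 + x4 is odd — contradiction.

Unsatisfiable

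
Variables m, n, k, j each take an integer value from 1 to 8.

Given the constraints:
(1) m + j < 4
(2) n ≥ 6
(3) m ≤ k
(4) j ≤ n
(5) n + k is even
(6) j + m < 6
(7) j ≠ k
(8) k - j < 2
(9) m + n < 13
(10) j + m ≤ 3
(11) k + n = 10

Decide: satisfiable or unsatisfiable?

One satisfying assignment is m = 2, n = 8, k = 2, j = 1.
For the less obvious constraints — constraint 1: m + j = 3; constraint 6: j + m = 3 — and the others hold by inspection.

Satisfiable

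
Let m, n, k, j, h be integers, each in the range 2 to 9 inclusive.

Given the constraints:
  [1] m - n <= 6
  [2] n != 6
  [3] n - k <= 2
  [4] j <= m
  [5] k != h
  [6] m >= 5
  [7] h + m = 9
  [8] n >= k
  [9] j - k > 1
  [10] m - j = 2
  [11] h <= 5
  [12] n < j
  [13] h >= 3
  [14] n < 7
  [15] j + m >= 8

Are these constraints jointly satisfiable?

Satisfiable

One satisfying assignment is m = 6, n = 2, k = 2, j = 4, h = 3.
For the less obvious constraints — constraint 1: m - n = 4; constraint 3: n - k = 0 — and the others hold by inspection.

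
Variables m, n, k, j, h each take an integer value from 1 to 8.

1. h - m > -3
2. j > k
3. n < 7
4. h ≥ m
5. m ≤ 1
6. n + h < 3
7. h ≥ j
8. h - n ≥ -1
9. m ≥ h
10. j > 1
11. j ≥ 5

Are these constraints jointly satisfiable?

From constraints 7 and 11: h ≥ j and j ≥ 5, so h ≥ 5. From constraints 5 and 9: h ≤ m and m ≤ 1, so h ≤ 1. But 1 < 5, so no value of h works.

Unsatisfiable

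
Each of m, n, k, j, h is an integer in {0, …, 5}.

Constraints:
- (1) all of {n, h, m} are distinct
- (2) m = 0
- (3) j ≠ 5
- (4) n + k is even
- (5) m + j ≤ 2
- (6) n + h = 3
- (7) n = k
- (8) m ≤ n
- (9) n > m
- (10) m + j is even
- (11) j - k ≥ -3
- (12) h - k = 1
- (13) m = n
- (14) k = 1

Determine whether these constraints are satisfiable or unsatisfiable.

Unsatisfiable

Constraint 2 fixes m = 0 and constraint 14 fixes k = 1. Constraints 7 and 13 give m = n = k, so m = k. But 0 ≠ 1 — contradiction.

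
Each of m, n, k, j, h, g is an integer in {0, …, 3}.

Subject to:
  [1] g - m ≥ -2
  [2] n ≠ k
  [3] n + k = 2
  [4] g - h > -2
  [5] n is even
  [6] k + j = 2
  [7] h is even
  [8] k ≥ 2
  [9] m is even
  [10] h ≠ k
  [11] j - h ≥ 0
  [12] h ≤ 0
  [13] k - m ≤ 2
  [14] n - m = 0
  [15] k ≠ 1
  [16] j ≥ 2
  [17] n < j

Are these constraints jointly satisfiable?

Unsatisfiable

From constraint 8: k ≥ 2. From constraint 16: j ≥ 2. Hence k + j ≥ 4. But constraint 6 requires k + j = 2, and 2 < 4. Contradiction.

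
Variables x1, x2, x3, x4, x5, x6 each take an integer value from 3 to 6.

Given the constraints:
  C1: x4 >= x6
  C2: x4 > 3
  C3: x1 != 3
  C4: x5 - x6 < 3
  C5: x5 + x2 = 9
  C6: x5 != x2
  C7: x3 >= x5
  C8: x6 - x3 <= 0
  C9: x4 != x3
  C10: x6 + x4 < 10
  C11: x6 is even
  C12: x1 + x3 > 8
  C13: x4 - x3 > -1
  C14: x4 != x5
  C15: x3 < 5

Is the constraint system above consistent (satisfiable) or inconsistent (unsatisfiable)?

Try x1 = 5, x2 = 5, x3 = 4, x4 = 5, x5 = 4, x6 = 4.
Check constraint 4: x5 - x6 = 0; constraint 5: x5 + x2 = 9. The remaining constraints are straightforward to verify.

Satisfiable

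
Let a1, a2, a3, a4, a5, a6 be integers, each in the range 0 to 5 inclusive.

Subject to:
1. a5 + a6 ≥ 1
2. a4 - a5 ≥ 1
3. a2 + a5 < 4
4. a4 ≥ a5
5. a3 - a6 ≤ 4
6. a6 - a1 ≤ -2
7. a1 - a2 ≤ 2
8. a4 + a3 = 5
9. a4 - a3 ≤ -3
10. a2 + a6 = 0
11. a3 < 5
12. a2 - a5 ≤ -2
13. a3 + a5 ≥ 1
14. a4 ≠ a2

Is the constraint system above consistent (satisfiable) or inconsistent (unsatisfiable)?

Unsatisfiable

Constraints 2, 5, 6, 7, 9, and 12 give a6 − a3 ≥ -4, a3 − a4 ≥ 3, a4 − a5 ≥ 1, a5 − a2 ≥ 2, a2 − a1 ≥ -2, a1 − a6 ≥ 2.
Adding all 6 inequalities: the left sides telescope to 0, and the right sides sum to (-4) + 3 + 1 + 2 + (-2) + 2 = 2. So 0 ≥ 2, which is false.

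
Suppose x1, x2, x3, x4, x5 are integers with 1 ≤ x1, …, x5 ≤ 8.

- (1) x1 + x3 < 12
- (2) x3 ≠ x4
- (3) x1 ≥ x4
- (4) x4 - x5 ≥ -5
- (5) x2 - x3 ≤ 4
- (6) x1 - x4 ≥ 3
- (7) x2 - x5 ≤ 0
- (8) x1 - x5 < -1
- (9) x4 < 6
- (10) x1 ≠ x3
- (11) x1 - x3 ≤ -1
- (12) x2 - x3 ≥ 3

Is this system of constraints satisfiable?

Unsatisfiable

Constraints 4, 6, 7, 11, and 12 give x5 − x2 ≥ 0, x2 − x3 ≥ 3, x3 − x1 ≥ 1, x1 − x4 ≥ 3, x4 − x5 ≥ -5.
Adding all 5 inequalities: the left sides telescope to 0, and the right sides sum to 0 + 3 + 1 + 3 + (-5) = 2. So 0 ≥ 2, which is false.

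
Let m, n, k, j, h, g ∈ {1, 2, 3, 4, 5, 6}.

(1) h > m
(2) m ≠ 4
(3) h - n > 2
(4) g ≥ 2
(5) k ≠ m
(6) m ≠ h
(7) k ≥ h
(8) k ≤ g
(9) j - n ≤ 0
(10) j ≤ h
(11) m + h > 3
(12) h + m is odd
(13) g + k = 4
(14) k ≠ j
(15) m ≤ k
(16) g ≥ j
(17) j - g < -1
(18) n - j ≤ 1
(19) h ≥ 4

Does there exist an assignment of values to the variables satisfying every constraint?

Unsatisfiable

From constraint 4: g ≥ 2. From constraints 7 and 19: k ≥ h ≥ 4. Hence g + k ≥ 6. But constraint 13 requires g + k = 4, and 4 < 6. Contradiction.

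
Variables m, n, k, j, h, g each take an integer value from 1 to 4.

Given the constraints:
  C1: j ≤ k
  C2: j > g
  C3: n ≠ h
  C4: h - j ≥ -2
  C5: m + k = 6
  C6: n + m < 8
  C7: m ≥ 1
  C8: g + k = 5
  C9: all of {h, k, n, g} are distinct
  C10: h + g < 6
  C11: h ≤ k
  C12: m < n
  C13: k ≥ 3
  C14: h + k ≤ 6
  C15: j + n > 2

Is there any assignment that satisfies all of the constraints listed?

Setting (m, n, k, j, h, g) = (2, 3, 4, 2, 2, 1) satisfies everything: constraint 4: h - j = 0; constraint 5: m + k = 6; constraint 6: n + m = 5, and the others follow.

Satisfiable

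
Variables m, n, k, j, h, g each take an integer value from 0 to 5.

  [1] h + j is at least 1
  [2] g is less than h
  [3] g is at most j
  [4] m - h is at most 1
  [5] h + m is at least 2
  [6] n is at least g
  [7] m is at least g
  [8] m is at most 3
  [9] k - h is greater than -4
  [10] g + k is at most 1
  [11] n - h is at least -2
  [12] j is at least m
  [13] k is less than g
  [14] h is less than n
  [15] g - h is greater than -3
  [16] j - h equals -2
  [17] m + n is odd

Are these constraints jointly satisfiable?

Satisfiable

Try m = 1, n = 4, k = 0, j = 1, h = 3, g = 1.
Check constraint 1: h + j = 4; constraint 4: m - h = -2. The remaining constraints are straightforward to verify.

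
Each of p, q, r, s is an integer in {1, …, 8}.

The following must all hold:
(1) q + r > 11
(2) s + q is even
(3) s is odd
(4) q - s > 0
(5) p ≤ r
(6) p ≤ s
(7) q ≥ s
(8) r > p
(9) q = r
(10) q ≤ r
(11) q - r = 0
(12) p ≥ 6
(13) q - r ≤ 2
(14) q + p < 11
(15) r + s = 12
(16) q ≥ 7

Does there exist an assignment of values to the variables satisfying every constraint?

Unsatisfiable

From constraints 10 and 16: r ≥ q ≥ 7. From constraints 6 and 12: s ≥ p ≥ 6. Hence r + s ≥ 13. But constraint 15 requires r + s = 12, and 12 < 13. Contradiction.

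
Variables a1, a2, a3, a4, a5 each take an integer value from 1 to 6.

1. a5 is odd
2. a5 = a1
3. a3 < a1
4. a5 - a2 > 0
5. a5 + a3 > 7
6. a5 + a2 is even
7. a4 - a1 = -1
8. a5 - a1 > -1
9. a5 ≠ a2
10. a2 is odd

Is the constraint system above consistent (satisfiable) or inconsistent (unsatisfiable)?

One satisfying assignment is a1 = 5, a2 = 3, a3 = 3, a4 = 4, a5 = 5.
For the less obvious constraints — constraint 4: a5 - a2 = 2; constraint 5: a5 + a3 = 8; constraint 7: a4 - a1 = -1 — and the others hold by inspection.

Satisfiable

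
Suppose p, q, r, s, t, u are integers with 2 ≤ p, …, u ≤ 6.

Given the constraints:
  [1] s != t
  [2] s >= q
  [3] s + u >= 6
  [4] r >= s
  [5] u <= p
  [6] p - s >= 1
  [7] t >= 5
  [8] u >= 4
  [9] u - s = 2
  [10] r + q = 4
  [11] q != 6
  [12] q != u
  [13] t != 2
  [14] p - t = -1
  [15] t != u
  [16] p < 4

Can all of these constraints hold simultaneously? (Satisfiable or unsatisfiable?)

Unsatisfiable

From constraints 5 and 8: p ≥ u and u ≥ 4, so p ≥ 4. From constraint 16: p ≤ 3. But 3 < 4, so no value of p works.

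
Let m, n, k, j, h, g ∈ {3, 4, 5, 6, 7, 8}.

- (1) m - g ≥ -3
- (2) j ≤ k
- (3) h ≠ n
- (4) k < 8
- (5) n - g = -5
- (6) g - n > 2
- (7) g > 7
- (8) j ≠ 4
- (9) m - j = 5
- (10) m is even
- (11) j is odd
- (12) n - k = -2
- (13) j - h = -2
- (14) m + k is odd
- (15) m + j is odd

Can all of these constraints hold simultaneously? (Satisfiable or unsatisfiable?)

Satisfiable

Setting (m, n, k, j, h, g) = (8, 3, 5, 3, 5, 8) satisfies everything: constraint 1: m - g = 0; constraint 5: n - g = -5, and the others follow.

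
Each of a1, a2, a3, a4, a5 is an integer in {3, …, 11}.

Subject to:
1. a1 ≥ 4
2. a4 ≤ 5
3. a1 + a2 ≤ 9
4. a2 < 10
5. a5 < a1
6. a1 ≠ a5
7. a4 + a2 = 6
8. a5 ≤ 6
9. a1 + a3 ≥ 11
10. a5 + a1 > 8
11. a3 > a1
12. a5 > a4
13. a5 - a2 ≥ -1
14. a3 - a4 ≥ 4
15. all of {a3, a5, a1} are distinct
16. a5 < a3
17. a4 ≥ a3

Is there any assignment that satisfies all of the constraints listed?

Constraints 5, 11, 12, and 17 give a5 < a1, a1 < a3, a3 ≤ a4, a4 < a5. Chaining: a5 < a1 < a3 ≤ a4 < a5, which forces a5 < a5 — impossible.

Unsatisfiable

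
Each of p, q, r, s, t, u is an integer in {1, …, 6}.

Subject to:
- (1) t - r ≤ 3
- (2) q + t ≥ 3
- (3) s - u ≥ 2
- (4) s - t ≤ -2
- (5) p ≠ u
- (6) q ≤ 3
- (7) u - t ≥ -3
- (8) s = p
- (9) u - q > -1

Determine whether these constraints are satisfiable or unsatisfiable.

Constraints 3, 4, and 7 give u − t ≥ -3, t − s ≥ 2, s − u ≥ 2.
Adding all 3 inequalities: the left sides telescope to 0, and the right sides sum to (-3) + 2 + 2 = 1. So 0 ≥ 1, which is false.

Unsatisfiable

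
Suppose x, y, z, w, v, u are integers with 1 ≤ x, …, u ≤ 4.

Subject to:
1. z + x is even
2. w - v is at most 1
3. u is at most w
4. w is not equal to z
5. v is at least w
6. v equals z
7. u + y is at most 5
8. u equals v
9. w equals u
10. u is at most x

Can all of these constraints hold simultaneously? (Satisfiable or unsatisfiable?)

From constraints 6, 8, and 9, w = u = v = z, so w = z. But constraint 4 says w ≠ z. Contradiction.

Unsatisfiable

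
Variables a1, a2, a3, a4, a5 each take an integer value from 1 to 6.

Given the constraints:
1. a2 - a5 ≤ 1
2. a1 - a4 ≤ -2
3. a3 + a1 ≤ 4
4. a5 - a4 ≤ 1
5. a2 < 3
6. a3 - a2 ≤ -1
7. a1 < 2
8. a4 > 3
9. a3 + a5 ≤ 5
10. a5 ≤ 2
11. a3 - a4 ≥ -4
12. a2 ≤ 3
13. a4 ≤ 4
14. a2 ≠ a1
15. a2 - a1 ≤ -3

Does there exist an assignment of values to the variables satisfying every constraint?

Constraints 2, 6, 11, and 15 give a3 − a4 ≥ -4, a4 − a1 ≥ 2, a1 − a2 ≥ 3, a2 − a3 ≥ 1.
Adding all 4 inequalities: the left sides telescope to 0, and the right sides sum to (-4) + 2 + 3 + 1 = 2. So 0 ≥ 2, which is false.

Unsatisfiable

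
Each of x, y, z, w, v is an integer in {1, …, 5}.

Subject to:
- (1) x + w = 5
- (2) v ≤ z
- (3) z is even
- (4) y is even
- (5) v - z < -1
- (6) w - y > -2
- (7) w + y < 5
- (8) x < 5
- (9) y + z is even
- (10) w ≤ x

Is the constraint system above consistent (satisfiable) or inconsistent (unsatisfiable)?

Setting (x, y, z, w, v) = (4, 2, 4, 1, 2) satisfies everything: constraint 1: x + w = 5; constraint 5: v - z = -2, and the others follow.

Satisfiable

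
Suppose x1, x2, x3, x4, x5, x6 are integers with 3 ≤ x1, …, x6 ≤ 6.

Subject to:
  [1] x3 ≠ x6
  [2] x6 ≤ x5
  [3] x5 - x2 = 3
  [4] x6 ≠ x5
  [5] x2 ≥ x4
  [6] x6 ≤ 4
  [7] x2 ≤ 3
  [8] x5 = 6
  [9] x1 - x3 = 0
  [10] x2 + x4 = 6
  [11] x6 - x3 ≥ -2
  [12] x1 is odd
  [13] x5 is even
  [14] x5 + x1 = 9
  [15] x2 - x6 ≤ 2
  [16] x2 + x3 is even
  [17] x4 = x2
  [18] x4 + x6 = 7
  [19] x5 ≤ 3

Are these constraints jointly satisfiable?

Unsatisfiable

From constraints 5 and 7: x4 ≤ x2 ≤ 3. From constraints 2 and 19: x6 ≤ x5 ≤ 3. Hence x4 + x6 ≤ 6. But constraint 18 requires x4 + x6 = 7, and 7 > 6. Contradiction.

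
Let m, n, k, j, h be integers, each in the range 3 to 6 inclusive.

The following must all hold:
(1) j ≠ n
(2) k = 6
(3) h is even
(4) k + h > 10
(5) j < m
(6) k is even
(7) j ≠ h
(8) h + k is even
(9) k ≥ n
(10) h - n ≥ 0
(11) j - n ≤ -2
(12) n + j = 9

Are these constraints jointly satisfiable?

Satisfiable

One satisfying assignment is m = 4, n = 6, k = 6, j = 3, h = 6.
For the less obvious constraints — constraint 4: k + h = 12; constraint 10: h - n = 0 — and the others hold by inspection.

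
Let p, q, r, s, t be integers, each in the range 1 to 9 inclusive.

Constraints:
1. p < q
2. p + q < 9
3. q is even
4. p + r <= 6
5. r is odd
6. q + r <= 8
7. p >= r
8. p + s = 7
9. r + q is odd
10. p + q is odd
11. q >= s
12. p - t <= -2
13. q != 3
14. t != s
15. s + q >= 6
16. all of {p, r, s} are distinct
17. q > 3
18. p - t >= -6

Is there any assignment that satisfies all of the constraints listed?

Satisfiable

The assignment p = 3, q = 4, r = 1, s = 4, t = 8 works:
  constraint 2 holds since p + q = 7.
  constraint 4 holds since p + r = 4.
The rest check out directly.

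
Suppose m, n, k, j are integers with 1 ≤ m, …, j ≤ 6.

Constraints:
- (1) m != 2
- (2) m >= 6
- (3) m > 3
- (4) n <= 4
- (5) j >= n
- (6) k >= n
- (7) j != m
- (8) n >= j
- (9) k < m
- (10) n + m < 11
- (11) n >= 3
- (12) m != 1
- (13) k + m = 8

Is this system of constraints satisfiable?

Unsatisfiable

From constraints 6 and 11: k ≥ n ≥ 3. From constraint 2: m ≥ 6. Hence k + m ≥ 9. But constraint 13 requires k + m = 8, and 8 < 9. Contradiction.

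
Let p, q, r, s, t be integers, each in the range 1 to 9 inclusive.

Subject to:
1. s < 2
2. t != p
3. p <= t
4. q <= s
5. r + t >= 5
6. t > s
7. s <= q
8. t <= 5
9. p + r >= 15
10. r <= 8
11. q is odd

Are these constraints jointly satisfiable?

Unsatisfiable

From constraints 3 and 8: p ≤ t ≤ 5. From constraint 10: r ≤ 8. Hence p + r ≤ 13. But constraint 9 requires p + r ≥ 15, and 15 > 13. Contradiction.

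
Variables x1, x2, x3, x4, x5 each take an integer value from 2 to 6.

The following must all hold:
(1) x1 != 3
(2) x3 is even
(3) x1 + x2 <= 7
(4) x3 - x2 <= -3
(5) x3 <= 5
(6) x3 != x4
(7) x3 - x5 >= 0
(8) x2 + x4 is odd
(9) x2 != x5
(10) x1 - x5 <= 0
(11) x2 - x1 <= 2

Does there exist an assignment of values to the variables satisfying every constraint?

Constraints 4, 7, 10, and 11 give x2 − x3 ≥ 3, x3 − x5 ≥ 0, x5 − x1 ≥ 0, x1 − x2 ≥ -2.
Adding all 4 inequalities: the left sides telescope to 0, and the right sides sum to 3 + 0 + 0 + (-2) = 1. So 0 ≥ 1, which is false.

Unsatisfiable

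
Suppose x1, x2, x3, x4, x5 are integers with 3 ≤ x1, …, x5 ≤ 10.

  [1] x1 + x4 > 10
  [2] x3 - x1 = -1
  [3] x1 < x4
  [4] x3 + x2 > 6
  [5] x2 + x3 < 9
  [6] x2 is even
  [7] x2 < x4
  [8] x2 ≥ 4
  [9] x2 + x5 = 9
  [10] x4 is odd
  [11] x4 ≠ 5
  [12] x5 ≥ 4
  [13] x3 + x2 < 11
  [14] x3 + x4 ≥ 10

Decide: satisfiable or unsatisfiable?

Satisfiable

Setting (x1, x2, x3, x4, x5) = (5, 4, 4, 7, 5) satisfies everything: constraint 1: x1 + x4 = 12; constraint 2: x3 - x1 = -1; constraint 4: x3 + x2 = 8, and the others follow.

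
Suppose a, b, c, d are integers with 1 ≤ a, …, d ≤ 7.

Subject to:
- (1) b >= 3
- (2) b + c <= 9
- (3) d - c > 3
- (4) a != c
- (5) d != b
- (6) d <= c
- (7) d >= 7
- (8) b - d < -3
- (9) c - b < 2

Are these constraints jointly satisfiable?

Unsatisfiable

From constraint 1: b ≥ 3. From constraints 6 and 7: c ≥ d ≥ 7. Hence b + c ≥ 10. But constraint 2 requires b + c ≤ 9, and 9 < 10. Contradiction.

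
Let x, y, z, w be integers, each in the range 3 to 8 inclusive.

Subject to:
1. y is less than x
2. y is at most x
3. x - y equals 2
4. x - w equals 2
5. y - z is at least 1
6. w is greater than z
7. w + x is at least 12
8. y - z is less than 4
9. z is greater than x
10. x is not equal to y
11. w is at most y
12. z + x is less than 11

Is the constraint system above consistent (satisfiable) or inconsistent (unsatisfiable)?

Constraints 1, 6, 9, and 11 give x < z, z < w, w ≤ y, y < x. Chaining: x < z < w ≤ y < x, which forces x < x — impossible.

Unsatisfiable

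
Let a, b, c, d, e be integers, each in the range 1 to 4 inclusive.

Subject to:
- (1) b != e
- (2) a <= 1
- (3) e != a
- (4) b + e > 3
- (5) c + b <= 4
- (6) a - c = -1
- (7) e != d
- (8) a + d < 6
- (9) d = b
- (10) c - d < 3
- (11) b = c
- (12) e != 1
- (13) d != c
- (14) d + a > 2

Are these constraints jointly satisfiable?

Unsatisfiable

From constraints 9 and 11, d = b = c, so d = c. But constraint 13 says d ≠ c. Contradiction.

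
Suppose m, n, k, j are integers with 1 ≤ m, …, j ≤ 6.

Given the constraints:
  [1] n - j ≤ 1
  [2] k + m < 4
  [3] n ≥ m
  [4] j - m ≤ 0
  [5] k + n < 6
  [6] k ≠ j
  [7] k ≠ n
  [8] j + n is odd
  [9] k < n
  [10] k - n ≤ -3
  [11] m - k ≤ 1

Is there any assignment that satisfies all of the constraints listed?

Constraints 1, 4, 10, and 11 give n − k ≥ 3, k − m ≥ -1, m − j ≥ 0, j − n ≥ -1.
Adding all 4 inequalities: the left sides telescope to 0, and the right sides sum to 3 + (-1) + 0 + (-1) = 1. So 0 ≥ 1, which is false.

Unsatisfiable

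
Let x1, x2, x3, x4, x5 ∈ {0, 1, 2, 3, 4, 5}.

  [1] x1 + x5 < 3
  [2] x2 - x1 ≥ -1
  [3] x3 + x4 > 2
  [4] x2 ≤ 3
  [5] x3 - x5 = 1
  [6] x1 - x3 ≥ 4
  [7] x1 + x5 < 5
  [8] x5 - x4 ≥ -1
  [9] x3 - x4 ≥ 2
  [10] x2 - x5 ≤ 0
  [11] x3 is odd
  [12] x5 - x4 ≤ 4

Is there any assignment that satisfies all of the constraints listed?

Constraints 2, 6, 9, 10, and 12 give x2 − x1 ≥ -1, x1 − x3 ≥ 4, x3 − x4 ≥ 2, x4 − x5 ≥ -4, x5 − x2 ≥ 0.
Adding all 5 inequalities: the left sides telescope to 0, and the right sides sum to (-1) + 4 + 2 + (-4) + 0 = 1. So 0 ≥ 1, which is false.

Unsatisfiable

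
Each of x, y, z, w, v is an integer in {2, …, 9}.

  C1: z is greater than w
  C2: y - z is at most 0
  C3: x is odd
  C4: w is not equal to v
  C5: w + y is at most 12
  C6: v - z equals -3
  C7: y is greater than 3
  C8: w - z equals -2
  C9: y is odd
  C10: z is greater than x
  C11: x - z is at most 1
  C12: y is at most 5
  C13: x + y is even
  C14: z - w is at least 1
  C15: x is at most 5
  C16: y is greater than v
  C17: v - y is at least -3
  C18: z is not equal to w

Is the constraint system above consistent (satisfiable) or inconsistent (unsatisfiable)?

Setting (x, y, z, w, v) = (5, 5, 7, 5, 4) satisfies everything: constraint 2: y - z = -2; constraint 5: w + y = 10, and the others follow.

Satisfiable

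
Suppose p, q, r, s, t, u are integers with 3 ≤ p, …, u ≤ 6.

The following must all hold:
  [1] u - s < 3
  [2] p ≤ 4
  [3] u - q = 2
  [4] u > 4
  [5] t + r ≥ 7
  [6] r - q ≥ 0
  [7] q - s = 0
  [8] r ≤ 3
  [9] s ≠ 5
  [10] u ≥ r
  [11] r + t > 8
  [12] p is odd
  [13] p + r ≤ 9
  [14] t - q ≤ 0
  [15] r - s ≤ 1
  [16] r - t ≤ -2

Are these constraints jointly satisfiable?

Unsatisfiable

Constraints 6, 14, and 16 give r − q ≥ 0, q − t ≥ 0, t − r ≥ 2.
Adding all 3 inequalities: the left sides telescope to 0, and the right sides sum to 0 + 0 + 2 = 2. So 0 ≥ 2, which is false.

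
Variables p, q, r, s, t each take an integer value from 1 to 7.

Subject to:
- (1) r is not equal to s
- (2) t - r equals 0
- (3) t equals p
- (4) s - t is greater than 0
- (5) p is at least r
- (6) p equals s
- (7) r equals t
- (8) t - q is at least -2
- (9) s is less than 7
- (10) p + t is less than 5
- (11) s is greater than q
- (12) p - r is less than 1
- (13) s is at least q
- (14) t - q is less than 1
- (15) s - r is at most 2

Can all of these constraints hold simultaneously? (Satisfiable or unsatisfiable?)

From constraints 3, 6, and 7, r = t = p = s, so r = s. But constraint 1 says r ≠ s. Contradiction.

Unsatisfiable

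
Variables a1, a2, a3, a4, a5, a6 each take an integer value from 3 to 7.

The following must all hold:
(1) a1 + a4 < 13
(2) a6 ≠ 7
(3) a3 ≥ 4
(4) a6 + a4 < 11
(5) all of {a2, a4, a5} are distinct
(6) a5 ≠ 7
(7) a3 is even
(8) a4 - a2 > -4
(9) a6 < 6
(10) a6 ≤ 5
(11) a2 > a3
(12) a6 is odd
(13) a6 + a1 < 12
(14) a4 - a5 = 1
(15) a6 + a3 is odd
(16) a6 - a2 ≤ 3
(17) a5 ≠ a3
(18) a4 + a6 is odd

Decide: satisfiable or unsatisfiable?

The assignment a1 = 6, a2 = 5, a3 = 4, a4 = 4, a5 = 3, a6 = 5 works:
  constraint 1 holds since a1 + a4 = 10.
  constraint 4 holds since a6 + a4 = 9.
  constraint 8 holds since a4 - a2 = -1.
The rest check out directly.

Satisfiable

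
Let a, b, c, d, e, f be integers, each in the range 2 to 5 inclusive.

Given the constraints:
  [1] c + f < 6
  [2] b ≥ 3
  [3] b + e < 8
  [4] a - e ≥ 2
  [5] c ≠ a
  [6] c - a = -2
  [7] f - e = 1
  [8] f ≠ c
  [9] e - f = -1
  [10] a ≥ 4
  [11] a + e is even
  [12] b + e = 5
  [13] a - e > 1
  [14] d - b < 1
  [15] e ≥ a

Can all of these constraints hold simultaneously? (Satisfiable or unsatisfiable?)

Unsatisfiable

From constraint 2: b ≥ 3. From constraints 10 and 15: e ≥ a ≥ 4. Hence b + e ≥ 7. But constraint 12 requires b + e = 5, and 5 < 7. Contradiction.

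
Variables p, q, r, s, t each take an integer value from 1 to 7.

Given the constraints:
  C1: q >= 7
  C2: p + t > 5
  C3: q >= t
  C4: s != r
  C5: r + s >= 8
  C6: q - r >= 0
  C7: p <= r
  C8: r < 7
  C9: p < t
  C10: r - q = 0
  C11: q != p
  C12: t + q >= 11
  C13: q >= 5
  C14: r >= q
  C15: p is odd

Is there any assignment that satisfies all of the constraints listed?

Unsatisfiable

From constraints 1 and 14: r ≥ q and q ≥ 7, so r ≥ 7. From constraint 8: r ≤ 6. But 6 < 7, so no value of r works.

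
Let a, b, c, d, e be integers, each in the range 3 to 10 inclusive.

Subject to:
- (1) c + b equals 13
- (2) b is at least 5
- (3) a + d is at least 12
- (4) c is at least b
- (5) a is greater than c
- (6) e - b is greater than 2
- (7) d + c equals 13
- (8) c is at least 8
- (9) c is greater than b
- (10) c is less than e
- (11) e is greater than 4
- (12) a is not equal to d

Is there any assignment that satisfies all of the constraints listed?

Setting (a, b, c, d, e) = (9, 5, 8, 5, 10) satisfies everything: constraint 1: c + b = 13; constraint 3: a + d = 14, and the others follow.

Satisfiable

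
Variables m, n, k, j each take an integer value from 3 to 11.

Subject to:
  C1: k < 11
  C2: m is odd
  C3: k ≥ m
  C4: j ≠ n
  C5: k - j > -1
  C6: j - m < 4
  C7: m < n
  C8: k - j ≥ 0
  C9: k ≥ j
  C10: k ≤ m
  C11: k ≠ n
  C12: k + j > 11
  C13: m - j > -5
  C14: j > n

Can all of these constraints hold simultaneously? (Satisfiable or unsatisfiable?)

Unsatisfiable

Constraints 7, 9, 10, and 14 give n < j, j ≤ k, k ≤ m, m < n. Chaining: n < j ≤ k ≤ m < n, which forces n < n — impossible.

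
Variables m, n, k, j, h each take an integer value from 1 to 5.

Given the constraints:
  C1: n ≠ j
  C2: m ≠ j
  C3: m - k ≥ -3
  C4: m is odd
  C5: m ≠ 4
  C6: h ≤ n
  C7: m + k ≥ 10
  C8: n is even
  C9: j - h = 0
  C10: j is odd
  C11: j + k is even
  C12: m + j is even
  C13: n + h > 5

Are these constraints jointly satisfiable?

Satisfiable

Setting (m, n, k, j, h) = (5, 4, 5, 3, 3) satisfies everything: constraint 3: m - k = 0; constraint 7: m + k = 10; constraint 9: j - h = 0, and the others follow.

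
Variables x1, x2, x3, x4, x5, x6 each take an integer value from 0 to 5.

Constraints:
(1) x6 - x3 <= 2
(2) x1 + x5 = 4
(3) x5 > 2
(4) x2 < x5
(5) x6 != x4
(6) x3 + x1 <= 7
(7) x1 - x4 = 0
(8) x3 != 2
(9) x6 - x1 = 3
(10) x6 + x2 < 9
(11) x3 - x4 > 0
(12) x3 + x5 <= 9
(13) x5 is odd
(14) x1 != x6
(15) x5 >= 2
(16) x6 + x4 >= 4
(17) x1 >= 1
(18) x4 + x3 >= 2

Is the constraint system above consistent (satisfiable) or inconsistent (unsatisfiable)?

Try x1 = 1, x2 = 2, x3 = 4, x4 = 1, x5 = 3, x6 = 4.
Check constraint 1: x6 - x3 = 0; constraint 2: x1 + x5 = 4; constraint 6: x3 + x1 = 5. The remaining constraints are straightforward to verify.

Satisfiable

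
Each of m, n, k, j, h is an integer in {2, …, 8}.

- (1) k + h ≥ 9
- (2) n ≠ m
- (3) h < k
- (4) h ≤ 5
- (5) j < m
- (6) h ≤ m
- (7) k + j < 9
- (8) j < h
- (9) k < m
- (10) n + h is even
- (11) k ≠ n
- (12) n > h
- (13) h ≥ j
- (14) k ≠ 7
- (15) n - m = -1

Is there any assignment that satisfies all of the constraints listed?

Satisfiable

One satisfying assignment is m = 8, n = 7, k = 6, j = 2, h = 5.
For the less obvious constraints — constraint 1: k + h = 11; constraint 7: k + j = 8; constraint 15: n - m = -1 — and the others hold by inspection.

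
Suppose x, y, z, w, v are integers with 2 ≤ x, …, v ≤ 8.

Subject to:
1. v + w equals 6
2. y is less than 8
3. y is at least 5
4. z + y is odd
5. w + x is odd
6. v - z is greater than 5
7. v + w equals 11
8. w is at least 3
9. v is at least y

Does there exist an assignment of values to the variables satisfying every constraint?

Unsatisfiable

From constraints 3 and 9: v ≥ y ≥ 5. From constraint 8: w ≥ 3. Hence v + w ≥ 8. But constraint 1 requires v + w = 6, and 6 < 8. Contradiction.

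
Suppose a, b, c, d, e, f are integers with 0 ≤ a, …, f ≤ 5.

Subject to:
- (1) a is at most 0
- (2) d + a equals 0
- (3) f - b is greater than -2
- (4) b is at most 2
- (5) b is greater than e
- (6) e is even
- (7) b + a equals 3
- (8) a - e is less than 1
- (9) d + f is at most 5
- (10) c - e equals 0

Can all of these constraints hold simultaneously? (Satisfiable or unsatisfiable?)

From constraint 4: b ≤ 2. From constraint 1: a ≤ 0. Hence b + a ≤ 2. But constraint 7 requires b + a = 3, and 3 > 2. Contradiction.

Unsatisfiable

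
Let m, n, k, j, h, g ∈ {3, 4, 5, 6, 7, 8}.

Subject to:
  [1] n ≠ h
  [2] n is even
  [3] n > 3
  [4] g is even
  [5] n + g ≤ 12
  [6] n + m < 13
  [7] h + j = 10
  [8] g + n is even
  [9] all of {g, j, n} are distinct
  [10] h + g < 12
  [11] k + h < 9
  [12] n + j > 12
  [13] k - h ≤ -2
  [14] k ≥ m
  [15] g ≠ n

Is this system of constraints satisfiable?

Satisfiable

The assignment m = 3, n = 8, k = 3, j = 5, h = 5, g = 4 works:
  constraint 5 holds since n + g = 12.
  constraint 6 holds since n + m = 11.
The rest check out directly.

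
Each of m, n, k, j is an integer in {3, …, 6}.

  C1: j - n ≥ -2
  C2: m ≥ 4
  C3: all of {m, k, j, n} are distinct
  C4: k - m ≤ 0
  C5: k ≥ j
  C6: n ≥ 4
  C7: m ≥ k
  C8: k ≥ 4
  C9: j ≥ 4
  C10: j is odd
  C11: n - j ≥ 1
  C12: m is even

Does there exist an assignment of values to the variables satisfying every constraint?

Constraints 2, 6, 8, and 9 confine each of m, k, j, n to the 3 values {4, …, 6} (the domain already gives each ≤ 6).
Constraint 3 requires all 4 of them to be distinct, but only 3 values are available — impossible by the pigeonhole principle.

Unsatisfiable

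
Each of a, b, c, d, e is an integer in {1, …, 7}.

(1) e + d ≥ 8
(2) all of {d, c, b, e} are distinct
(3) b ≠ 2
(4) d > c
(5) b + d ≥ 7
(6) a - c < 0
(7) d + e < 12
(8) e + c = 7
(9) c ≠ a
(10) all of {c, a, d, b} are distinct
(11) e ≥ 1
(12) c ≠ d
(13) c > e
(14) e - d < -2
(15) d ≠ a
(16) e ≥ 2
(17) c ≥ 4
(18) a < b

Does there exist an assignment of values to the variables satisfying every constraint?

Try a = 2, b = 3, c = 5, d = 7, e = 2.
Check constraint 1: e + d = 9; constraint 5: b + d = 10. The remaining constraints are straightforward to verify.

Satisfiable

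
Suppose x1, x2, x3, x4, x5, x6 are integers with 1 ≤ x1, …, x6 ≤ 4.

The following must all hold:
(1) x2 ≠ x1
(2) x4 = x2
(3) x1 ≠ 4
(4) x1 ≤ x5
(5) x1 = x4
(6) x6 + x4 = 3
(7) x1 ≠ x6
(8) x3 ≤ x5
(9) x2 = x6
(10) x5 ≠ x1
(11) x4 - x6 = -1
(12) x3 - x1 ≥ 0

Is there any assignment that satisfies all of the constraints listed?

From constraints 2, 5, and 9, x1 = x4 = x2 = x6, so x1 = x6. But constraint 7 says x1 ≠ x6. Contradiction.

Unsatisfiable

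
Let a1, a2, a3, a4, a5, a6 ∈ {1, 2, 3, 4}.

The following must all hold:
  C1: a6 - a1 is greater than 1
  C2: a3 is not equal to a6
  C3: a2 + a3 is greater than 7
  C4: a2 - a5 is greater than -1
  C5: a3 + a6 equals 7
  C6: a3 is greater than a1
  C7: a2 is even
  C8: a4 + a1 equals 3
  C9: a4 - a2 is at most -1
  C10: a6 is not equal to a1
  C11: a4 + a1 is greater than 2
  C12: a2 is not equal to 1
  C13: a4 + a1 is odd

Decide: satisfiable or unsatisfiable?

Satisfiable

One satisfying assignment is a1 = 1, a2 = 4, a3 = 4, a4 = 2, a5 = 2, a6 = 3.
For the less obvious constraints — constraint 1: a6 - a1 = 2; constraint 3: a2 + a3 = 8; constraint 4: a2 - a5 = 2 — and the others hold by inspection.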